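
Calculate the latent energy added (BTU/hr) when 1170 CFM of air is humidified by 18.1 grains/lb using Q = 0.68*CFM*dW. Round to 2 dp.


Q = 0.68 * 1170 * 18.1 = 14400.36 BTU/hr

14400.36 BTU/hr


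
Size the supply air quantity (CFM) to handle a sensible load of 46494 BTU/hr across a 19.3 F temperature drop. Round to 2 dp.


CFM = 46494 / (1.08 * 19.3) = 2230.57

2230.57 CFM


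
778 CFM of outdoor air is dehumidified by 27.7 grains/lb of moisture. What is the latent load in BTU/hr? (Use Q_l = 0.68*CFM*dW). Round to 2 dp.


Q = 0.68 * 778 * 27.7 = 14654.41 BTU/hr

14654.41 BTU/hr


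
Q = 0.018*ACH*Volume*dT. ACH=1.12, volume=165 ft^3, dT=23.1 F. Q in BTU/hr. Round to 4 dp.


Q = 0.018 * 1.12 * 165 * 23.1 = 76.8398 BTU/hr

76.8398 BTU/hr


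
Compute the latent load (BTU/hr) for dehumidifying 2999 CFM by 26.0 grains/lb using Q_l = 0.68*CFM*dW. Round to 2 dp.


Q = 0.68 * 2999 * 26.0 = 53022.32 BTU/hr

53022.32 BTU/hr


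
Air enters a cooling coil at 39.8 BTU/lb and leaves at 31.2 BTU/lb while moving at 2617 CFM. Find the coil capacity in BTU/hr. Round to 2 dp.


Q = 4.5 * 2617 * (39.8 - 31.2) = 101277.90 BTU/hr

101277.90 BTU/hr


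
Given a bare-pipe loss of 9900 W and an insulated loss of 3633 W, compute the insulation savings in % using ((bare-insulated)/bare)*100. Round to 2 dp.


Savings = ((9900-3633)/9900)*100 = 63.30 %

63.30 %


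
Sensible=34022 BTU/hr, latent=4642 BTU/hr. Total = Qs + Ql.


Qt = 34022 + 4642 = 38664 BTU/hr

38664 BTU/hr


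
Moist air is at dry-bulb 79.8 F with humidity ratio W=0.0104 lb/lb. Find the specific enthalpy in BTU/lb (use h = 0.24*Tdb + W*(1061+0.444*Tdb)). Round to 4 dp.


h = 0.24*79.8 + 0.0104*(1061+0.444*79.8) = 30.5549 BTU/lb

30.5549 BTU/lb


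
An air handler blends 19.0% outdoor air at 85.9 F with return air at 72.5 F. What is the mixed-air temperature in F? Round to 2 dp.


T_mix = 72.5 + (19.0/100)*(85.9-72.5) = 75.05 F

75.05 F


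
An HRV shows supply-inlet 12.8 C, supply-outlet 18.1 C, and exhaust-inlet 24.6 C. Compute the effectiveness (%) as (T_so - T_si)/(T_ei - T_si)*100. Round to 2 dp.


eff = (18.1-12.8)/(24.6-12.8)*100 = 44.92 %

44.92 %


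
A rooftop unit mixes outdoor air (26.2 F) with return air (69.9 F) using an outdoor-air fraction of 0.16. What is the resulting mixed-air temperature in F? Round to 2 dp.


T_mix = 0.16*26.2 + 0.84*69.9 = 62.91 F

62.91 F


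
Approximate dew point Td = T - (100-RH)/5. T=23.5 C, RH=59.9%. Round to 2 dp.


Td = 23.5 - (100-59.9)/5 = 15.48 C

15.48 C


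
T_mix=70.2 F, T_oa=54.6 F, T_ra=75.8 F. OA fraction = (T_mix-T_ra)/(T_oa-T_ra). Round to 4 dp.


frac = (70.2 - 75.8) / (54.6 - 75.8) = 0.2642

0.2642


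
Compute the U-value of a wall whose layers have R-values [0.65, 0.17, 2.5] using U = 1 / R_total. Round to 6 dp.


R_total = 0.65 + 0.17 + 2.5 = 3.32
U = 1/3.32 = 0.301205

0.301205


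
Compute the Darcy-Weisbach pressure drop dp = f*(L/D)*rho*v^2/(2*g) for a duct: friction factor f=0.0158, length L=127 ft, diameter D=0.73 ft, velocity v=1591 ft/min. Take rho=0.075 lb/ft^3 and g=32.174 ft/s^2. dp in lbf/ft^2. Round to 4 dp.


v_fps = 1591/60 = 26.5167 ft/s
dp = 0.0158*(127/0.73)*0.075*26.5167^2/(2*32.174) = 2.2527 lbf/ft^2

2.2527 lbf/ft^2


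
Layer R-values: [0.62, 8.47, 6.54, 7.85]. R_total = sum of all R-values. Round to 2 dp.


R_total = 0.62 + 8.47 + 6.54 + 7.85 = 23.48

23.48


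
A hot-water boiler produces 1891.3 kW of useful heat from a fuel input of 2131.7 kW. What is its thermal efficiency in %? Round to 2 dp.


eta = (1891.3/2131.7)*100 = 88.72 %

88.72 %


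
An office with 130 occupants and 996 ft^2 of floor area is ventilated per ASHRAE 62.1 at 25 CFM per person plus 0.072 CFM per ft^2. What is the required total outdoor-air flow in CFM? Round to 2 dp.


Total = 130*25 + 996*0.072 = 3321.71 CFM

3321.71 CFM


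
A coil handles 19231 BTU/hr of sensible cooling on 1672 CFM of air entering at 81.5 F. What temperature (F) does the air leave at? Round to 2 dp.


dT = 19231/(1.08*1672) = 10.6498
T_leave = 81.5 - 10.6498 = 70.85 F

70.85 F


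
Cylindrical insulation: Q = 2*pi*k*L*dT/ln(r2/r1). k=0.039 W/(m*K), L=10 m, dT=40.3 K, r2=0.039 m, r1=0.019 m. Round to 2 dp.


Q = 2*pi*0.039*10*40.3/ln(0.039/0.019) = 137.32 W

137.32 W


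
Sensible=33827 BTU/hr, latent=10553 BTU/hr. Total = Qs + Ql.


Qt = 33827 + 10553 = 44380 BTU/hr

44380 BTU/hr


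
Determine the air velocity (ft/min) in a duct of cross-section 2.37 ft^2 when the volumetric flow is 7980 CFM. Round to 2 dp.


V = 7980 / 2.37 = 3367.09 ft/min

3367.09 ft/min


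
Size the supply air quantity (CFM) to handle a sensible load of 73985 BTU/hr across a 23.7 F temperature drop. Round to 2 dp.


CFM = 73985 / (1.08 * 23.7) = 2890.49

2890.49 CFM


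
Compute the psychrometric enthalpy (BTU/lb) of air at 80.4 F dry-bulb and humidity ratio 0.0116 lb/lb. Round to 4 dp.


h = 0.24*80.4 + 0.0116*(1061+0.444*80.4) = 32.0177 BTU/lb

32.0177 BTU/lb


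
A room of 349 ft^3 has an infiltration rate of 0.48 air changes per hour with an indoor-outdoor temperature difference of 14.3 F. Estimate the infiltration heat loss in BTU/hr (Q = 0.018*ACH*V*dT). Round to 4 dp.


Q = 0.018 * 0.48 * 349 * 14.3 = 43.1196 BTU/hr

43.1196 BTU/hr


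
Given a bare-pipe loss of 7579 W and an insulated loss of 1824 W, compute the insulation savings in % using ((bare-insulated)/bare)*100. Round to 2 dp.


Savings = ((7579-1824)/7579)*100 = 75.93 %

75.93 %


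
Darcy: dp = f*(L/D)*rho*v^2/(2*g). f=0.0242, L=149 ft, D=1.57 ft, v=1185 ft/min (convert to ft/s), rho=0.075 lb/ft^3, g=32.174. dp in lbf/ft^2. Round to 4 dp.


v_fps = 1185/60 = 19.75 ft/s
dp = 0.0242*(149/1.57)*0.075*19.75^2/(2*32.174) = 1.0441 lbf/ft^2

1.0441 lbf/ft^2


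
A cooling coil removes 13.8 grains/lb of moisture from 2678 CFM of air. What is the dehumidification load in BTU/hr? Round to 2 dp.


Q = 0.68 * 2678 * 13.8 = 25130.35 BTU/hr

25130.35 BTU/hr


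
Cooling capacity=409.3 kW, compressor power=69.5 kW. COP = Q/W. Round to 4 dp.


COP = 409.3 / 69.5 = 5.8892

5.8892


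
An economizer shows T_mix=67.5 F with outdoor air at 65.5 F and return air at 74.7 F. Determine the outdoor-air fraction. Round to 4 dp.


frac = (67.5 - 74.7) / (65.5 - 74.7) = 0.7826

0.7826


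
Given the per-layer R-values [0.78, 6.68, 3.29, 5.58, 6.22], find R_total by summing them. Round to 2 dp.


R_total = 0.78 + 6.68 + 3.29 + 5.58 + 6.22 = 22.55

22.55


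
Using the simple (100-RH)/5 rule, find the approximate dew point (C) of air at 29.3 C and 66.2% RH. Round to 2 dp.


Td = 29.3 - (100-66.2)/5 = 22.54 C

22.54 C


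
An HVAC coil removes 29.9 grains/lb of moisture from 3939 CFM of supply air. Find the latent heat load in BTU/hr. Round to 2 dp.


Q = 0.68 * 3939 * 29.9 = 80087.75 BTU/hr

80087.75 BTU/hr


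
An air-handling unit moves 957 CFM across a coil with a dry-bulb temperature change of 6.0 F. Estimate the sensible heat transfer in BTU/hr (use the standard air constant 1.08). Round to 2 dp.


Q = 1.08 * 957 * 6.0 = 6201.36 BTU/hr

6201.36 BTU/hr


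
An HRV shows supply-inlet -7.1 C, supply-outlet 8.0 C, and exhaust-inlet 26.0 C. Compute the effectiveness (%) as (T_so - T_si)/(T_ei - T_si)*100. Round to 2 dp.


eff = (8.0-(-7.1))/(26.0-(-7.1))*100 = 45.62 %

45.62 %


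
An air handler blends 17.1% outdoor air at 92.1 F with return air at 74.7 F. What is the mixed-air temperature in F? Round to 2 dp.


T_mix = 74.7 + (17.1/100)*(92.1-74.7) = 77.68 F

77.68 F


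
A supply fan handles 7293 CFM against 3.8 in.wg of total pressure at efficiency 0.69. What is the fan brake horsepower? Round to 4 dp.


BHP = 7293 * 3.8 / (6356 * 0.69) = 6.3191 hp

6.3191 hp


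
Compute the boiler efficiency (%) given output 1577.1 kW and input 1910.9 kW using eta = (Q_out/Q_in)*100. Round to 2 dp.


eta = (1577.1/1910.9)*100 = 82.53 %

82.53 %


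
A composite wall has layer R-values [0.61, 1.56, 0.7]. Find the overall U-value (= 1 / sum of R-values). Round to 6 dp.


R_total = 0.61 + 1.56 + 0.7 = 2.87
U = 1/2.87 = 0.348432

0.348432


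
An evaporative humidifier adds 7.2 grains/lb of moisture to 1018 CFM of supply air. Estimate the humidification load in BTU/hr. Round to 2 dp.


Q = 0.68 * 1018 * 7.2 = 4984.13 BTU/hr

4984.13 BTU/hr


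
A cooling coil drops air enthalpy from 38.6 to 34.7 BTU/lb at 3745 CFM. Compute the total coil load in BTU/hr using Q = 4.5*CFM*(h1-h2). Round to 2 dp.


Q = 4.5 * 3745 * (38.6 - 34.7) = 65724.75 BTU/hr

65724.75 BTU/hr


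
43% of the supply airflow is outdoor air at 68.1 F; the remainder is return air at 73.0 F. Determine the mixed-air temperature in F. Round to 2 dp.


T_mix = 0.43*68.1 + 0.57*73.0 = 70.89 F

70.89 F


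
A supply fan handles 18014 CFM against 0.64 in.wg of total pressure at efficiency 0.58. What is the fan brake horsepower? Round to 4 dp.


BHP = 18014 * 0.64 / (6356 * 0.58) = 3.1274 hp

3.1274 hp


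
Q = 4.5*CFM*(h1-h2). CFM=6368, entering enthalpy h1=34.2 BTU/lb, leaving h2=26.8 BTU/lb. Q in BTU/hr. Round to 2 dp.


Q = 4.5 * 6368 * (34.2 - 26.8) = 212054.40 BTU/hr

212054.40 BTU/hr


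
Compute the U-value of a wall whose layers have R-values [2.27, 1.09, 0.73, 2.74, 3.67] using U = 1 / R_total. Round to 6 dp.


R_total = 2.27 + 1.09 + 0.73 + 2.74 + 3.67 = 10.50
U = 1/10.50 = 0.095238

0.095238


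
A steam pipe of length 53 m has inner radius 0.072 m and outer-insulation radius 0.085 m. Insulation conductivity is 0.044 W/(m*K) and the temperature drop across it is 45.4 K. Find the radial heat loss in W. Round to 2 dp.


Q = 2*pi*0.044*53*45.4/ln(0.085/0.072) = 4007.70 W

4007.70 W


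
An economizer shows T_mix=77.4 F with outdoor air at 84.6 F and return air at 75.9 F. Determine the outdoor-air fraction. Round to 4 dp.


frac = (77.4 - 75.9) / (84.6 - 75.9) = 0.1724

0.1724


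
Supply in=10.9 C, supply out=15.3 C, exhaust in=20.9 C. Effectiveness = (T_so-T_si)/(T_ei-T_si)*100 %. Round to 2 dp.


eff = (15.3-10.9)/(20.9-10.9)*100 = 44.00 %

44.00 %


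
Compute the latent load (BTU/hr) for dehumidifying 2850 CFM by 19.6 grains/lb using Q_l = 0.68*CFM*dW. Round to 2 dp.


Q = 0.68 * 2850 * 19.6 = 37984.80 BTU/hr

37984.80 BTU/hr


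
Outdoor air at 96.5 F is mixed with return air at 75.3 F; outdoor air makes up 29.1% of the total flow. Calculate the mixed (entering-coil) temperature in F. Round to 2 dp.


T_mix = 75.3 + (29.1/100)*(96.5-75.3) = 81.47 F

81.47 F


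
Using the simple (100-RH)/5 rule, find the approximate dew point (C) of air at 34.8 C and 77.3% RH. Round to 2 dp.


Td = 34.8 - (100-77.3)/5 = 30.26 C

30.26 C


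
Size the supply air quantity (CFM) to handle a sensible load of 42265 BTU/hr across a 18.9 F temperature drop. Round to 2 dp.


CFM = 42265 / (1.08 * 18.9) = 2070.60

2070.60 CFM


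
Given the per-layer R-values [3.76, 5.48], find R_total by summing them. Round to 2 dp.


R_total = 3.76 + 5.48 = 9.24

9.24


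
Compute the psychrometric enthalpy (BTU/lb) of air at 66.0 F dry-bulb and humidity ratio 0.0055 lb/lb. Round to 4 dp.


h = 0.24*66.0 + 0.0055*(1061+0.444*66.0) = 21.8367 BTU/lb

21.8367 BTU/lb


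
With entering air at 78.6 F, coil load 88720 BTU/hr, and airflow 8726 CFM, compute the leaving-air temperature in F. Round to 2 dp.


dT = 88720/(1.08*8726) = 9.4142
T_leave = 78.6 - 9.4142 = 69.19 F

69.19 F


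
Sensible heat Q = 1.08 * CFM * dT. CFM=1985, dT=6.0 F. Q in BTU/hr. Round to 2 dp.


Q = 1.08 * 1985 * 6.0 = 12862.80 BTU/hr

12862.80 BTU/hr


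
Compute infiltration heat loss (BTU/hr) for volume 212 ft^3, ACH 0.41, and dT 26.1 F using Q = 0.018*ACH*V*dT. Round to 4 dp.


Q = 0.018 * 0.41 * 212 * 26.1 = 40.8350 BTU/hr

40.8350 BTU/hr


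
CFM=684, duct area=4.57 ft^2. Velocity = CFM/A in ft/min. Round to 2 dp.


V = 684 / 4.57 = 149.67 ft/min

149.67 ft/min


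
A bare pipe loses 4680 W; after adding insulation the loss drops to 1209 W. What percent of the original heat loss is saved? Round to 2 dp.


Savings = ((4680-1209)/4680)*100 = 74.17 %

74.17 %


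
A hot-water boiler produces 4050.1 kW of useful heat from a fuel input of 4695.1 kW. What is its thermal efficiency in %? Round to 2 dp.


eta = (4050.1/4695.1)*100 = 86.26 %

86.26 %


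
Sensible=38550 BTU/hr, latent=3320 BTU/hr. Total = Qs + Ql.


Qt = 38550 + 3320 = 41870 BTU/hr

41870 BTU/hr


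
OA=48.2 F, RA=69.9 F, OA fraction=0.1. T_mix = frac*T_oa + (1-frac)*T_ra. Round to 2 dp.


T_mix = 0.1*48.2 + 0.9*69.9 = 67.73 F

67.73 F


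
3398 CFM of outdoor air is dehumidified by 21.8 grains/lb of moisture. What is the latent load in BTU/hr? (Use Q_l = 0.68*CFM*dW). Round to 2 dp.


Q = 0.68 * 3398 * 21.8 = 50371.95 BTU/hr

50371.95 BTU/hr


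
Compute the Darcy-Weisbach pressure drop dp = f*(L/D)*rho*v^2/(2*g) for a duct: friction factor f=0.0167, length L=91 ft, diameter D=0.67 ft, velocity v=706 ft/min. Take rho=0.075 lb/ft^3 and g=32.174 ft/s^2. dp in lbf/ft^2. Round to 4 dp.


v_fps = 706/60 = 11.7667 ft/s
dp = 0.0167*(91/0.67)*0.075*11.7667^2/(2*32.174) = 0.3660 lbf/ft^2

0.3660 lbf/ft^2


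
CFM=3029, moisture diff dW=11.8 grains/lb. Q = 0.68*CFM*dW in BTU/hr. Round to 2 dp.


Q = 0.68 * 3029 * 11.8 = 24304.70 BTU/hr

24304.70 BTU/hr


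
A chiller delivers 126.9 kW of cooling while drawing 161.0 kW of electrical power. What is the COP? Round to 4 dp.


COP = 126.9 / 161.0 = 0.7882

0.7882


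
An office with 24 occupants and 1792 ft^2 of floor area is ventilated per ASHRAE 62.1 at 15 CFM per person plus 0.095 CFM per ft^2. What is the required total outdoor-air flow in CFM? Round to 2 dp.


Total = 24*15 + 1792*0.095 = 530.24 CFM

530.24 CFM


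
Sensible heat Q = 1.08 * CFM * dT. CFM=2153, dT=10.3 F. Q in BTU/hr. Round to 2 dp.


Q = 1.08 * 2153 * 10.3 = 23949.97 BTU/hr

23949.97 BTU/hr


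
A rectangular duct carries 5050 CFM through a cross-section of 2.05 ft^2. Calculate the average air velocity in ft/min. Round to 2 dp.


V = 5050 / 2.05 = 2463.41 ft/min

2463.41 ft/min


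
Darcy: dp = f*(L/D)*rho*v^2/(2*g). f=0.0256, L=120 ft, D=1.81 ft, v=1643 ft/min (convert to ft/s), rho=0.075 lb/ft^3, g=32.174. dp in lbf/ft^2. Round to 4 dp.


v_fps = 1643/60 = 27.3833 ft/s
dp = 0.0256*(120/1.81)*0.075*27.3833^2/(2*32.174) = 1.4833 lbf/ft^2

1.4833 lbf/ft^2


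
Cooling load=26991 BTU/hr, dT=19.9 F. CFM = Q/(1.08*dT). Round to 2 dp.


CFM = 26991 / (1.08 * 19.9) = 1255.86

1255.86 CFM


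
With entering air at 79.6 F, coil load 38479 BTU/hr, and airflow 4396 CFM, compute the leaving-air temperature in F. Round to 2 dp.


dT = 38479/(1.08*4396) = 8.1048
T_leave = 79.6 - 8.1048 = 71.50 F

71.50 F


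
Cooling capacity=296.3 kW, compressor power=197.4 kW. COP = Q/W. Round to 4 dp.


COP = 296.3 / 197.4 = 1.5010

1.5010


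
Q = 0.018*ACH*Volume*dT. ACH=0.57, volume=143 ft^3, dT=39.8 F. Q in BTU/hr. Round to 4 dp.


Q = 0.018 * 0.57 * 143 * 39.8 = 58.3938 BTU/hr

58.3938 BTU/hr


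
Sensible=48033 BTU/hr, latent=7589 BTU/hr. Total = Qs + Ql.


Qt = 48033 + 7589 = 55622 BTU/hr

55622 BTU/hr


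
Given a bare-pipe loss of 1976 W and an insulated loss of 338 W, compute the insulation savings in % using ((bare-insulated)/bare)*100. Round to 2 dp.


Savings = ((1976-338)/1976)*100 = 82.89 %

82.89 %


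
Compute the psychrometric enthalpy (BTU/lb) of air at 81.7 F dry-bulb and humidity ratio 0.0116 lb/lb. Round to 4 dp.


h = 0.24*81.7 + 0.0116*(1061+0.444*81.7) = 32.3364 BTU/lb

32.3364 BTU/lb


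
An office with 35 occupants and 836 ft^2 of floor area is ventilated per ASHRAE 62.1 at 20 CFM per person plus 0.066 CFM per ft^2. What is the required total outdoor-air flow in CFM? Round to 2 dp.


Total = 35*20 + 836*0.066 = 755.18 CFM

755.18 CFM


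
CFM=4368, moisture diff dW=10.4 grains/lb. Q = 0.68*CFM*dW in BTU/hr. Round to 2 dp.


Q = 0.68 * 4368 * 10.4 = 30890.50 BTU/hr

30890.50 BTU/hr


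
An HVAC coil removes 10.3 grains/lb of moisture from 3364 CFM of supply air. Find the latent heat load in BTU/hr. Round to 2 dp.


Q = 0.68 * 3364 * 10.3 = 23561.46 BTU/hr

23561.46 BTU/hr


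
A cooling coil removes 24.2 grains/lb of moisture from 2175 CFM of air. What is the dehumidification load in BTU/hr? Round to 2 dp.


Q = 0.68 * 2175 * 24.2 = 35791.80 BTU/hr

35791.80 BTU/hr


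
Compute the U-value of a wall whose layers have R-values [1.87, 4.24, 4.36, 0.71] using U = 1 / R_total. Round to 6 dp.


R_total = 1.87 + 4.24 + 4.36 + 0.71 = 11.18
U = 1/11.18 = 0.089445

0.089445


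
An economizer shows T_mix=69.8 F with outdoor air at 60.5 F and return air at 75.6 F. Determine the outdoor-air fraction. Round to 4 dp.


frac = (69.8 - 75.6) / (60.5 - 75.6) = 0.3841

0.3841


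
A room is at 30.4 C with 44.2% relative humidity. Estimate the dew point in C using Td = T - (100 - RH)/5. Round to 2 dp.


Td = 30.4 - (100-44.2)/5 = 19.24 C

19.24 C


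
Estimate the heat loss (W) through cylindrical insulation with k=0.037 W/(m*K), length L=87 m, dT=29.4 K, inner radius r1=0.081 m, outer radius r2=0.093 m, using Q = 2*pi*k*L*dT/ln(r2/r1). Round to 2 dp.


Q = 2*pi*0.037*87*29.4/ln(0.093/0.081) = 4304.24 W

4304.24 W


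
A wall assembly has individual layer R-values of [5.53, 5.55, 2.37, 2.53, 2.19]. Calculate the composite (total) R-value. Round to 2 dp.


R_total = 5.53 + 5.55 + 2.37 + 2.53 + 2.19 = 18.17

18.17


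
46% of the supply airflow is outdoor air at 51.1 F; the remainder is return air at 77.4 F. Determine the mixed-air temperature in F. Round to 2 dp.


T_mix = 0.46*51.1 + 0.54*77.4 = 65.30 F

65.30 F


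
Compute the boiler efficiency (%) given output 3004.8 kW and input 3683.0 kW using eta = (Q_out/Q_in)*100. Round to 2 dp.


eta = (3004.8/3683.0)*100 = 81.59 %

81.59 %


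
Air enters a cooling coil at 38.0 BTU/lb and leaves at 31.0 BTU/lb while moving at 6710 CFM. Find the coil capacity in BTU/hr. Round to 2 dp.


Q = 4.5 * 6710 * (38.0 - 31.0) = 211365.00 BTU/hr

211365.00 BTU/hr


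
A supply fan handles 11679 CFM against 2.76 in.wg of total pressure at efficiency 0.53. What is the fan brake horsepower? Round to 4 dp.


BHP = 11679 * 2.76 / (6356 * 0.53) = 9.5687 hp

9.5687 hp


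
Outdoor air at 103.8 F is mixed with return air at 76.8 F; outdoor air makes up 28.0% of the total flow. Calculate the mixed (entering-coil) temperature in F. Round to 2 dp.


T_mix = 76.8 + (28.0/100)*(103.8-76.8) = 84.36 F

84.36 F


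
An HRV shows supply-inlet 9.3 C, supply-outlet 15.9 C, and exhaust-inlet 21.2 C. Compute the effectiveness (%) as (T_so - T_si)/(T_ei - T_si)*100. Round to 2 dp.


eff = (15.9-9.3)/(21.2-9.3)*100 = 55.46 %

55.46 %


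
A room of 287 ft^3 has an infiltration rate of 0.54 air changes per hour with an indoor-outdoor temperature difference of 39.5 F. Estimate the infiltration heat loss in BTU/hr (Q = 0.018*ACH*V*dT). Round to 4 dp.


Q = 0.018 * 0.54 * 287 * 39.5 = 110.1908 BTU/hr

110.1908 BTU/hr


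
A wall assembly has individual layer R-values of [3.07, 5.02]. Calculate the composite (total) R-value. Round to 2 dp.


R_total = 3.07 + 5.02 = 8.09

8.09


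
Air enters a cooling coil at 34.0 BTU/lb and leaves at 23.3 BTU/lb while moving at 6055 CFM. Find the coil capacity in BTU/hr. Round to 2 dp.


Q = 4.5 * 6055 * (34.0 - 23.3) = 291548.25 BTU/hr

291548.25 BTU/hr


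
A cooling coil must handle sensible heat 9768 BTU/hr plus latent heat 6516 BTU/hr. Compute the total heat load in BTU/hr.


Qt = 9768 + 6516 = 16284 BTU/hr

16284 BTU/hr


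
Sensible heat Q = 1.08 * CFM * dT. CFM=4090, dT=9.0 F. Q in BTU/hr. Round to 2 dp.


Q = 1.08 * 4090 * 9.0 = 39754.80 BTU/hr

39754.80 BTU/hr


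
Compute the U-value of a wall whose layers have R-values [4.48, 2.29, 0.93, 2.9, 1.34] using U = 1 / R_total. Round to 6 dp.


R_total = 4.48 + 2.29 + 0.93 + 2.9 + 1.34 = 11.94
U = 1/11.94 = 0.083752

0.083752


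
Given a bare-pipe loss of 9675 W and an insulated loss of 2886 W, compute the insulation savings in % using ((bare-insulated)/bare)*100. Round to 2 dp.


Savings = ((9675-2886)/9675)*100 = 70.17 %

70.17 %


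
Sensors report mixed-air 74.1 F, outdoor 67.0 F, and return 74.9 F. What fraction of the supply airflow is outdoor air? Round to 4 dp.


frac = (74.1 - 74.9) / (67.0 - 74.9) = 0.1013

0.1013


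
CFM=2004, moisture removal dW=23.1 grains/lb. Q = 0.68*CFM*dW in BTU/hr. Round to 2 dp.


Q = 0.68 * 2004 * 23.1 = 31478.83 BTU/hr

31478.83 BTU/hr


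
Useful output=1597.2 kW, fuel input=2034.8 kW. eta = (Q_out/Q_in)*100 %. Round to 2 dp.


eta = (1597.2/2034.8)*100 = 78.49 %

78.49 %


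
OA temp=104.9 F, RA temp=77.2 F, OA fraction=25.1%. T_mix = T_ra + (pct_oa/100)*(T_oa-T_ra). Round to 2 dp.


T_mix = 77.2 + (25.1/100)*(104.9-77.2) = 84.15 F

84.15 F


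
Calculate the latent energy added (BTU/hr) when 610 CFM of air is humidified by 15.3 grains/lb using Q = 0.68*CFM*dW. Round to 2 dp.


Q = 0.68 * 610 * 15.3 = 6346.44 BTU/hr

6346.44 BTU/hr


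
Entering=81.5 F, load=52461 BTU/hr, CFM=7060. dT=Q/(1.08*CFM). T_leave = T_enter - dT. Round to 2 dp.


dT = 52461/(1.08*7060) = 6.8803
T_leave = 81.5 - 6.8803 = 74.62 F

74.62 F


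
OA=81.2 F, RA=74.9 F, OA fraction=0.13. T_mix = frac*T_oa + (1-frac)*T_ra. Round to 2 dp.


T_mix = 0.13*81.2 + 0.87*74.9 = 75.72 F

75.72 F


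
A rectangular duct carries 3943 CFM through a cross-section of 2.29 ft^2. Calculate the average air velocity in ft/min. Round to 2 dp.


V = 3943 / 2.29 = 1721.83 ft/min

1721.83 ft/min


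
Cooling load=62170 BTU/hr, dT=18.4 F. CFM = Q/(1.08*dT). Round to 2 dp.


CFM = 62170 / (1.08 * 18.4) = 3128.52

3128.52 CFM


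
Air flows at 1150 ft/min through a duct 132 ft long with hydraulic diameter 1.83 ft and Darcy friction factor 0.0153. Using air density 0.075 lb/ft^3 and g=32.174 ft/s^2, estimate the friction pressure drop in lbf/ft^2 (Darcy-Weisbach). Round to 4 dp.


v_fps = 1150/60 = 19.1667 ft/s
dp = 0.0153*(132/1.83)*0.075*19.1667^2/(2*32.174) = 0.4725 lbf/ft^2

0.4725 lbf/ft^2


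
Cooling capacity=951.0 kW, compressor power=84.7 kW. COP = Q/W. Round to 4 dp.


COP = 951.0 / 84.7 = 11.2279

11.2279


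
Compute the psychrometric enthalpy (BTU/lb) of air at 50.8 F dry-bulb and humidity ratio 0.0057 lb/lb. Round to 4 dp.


h = 0.24*50.8 + 0.0057*(1061+0.444*50.8) = 18.3683 BTU/lb

18.3683 BTU/lb


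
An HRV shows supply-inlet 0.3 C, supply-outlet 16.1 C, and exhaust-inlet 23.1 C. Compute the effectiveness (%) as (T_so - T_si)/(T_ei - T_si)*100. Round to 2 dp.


eff = (16.1-0.3)/(23.1-0.3)*100 = 69.30 %

69.30 %


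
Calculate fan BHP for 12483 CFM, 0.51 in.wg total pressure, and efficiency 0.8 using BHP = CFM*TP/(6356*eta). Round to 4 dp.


BHP = 12483 * 0.51 / (6356 * 0.8) = 1.2520 hp

1.2520 hp


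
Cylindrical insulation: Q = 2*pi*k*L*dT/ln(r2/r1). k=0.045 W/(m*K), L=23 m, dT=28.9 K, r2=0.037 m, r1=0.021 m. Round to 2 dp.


Q = 2*pi*0.045*23*28.9/ln(0.037/0.021) = 331.82 W

331.82 W


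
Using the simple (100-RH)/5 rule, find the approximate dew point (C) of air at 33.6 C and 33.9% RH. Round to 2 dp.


Td = 33.6 - (100-33.9)/5 = 20.38 C

20.38 C


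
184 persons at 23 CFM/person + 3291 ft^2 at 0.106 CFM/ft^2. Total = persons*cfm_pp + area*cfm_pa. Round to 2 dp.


Total = 184*23 + 3291*0.106 = 4580.85 CFM

4580.85 CFM


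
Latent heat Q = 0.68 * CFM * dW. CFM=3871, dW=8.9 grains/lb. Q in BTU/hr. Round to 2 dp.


Q = 0.68 * 3871 * 8.9 = 23427.29 BTU/hr

23427.29 BTU/hr


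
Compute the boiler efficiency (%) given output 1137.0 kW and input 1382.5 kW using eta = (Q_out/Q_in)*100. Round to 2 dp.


eta = (1137.0/1382.5)*100 = 82.24 %

82.24 %


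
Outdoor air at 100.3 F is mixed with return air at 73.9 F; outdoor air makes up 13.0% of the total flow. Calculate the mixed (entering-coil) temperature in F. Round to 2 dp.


T_mix = 73.9 + (13.0/100)*(100.3-73.9) = 77.33 F

77.33 F


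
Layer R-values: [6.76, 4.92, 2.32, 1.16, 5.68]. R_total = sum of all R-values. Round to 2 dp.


R_total = 6.76 + 4.92 + 2.32 + 1.16 + 5.68 = 20.84

20.84


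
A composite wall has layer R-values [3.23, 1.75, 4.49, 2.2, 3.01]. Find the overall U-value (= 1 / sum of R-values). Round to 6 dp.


R_total = 3.23 + 1.75 + 4.49 + 2.2 + 3.01 = 14.68
U = 1/14.68 = 0.068120

0.068120


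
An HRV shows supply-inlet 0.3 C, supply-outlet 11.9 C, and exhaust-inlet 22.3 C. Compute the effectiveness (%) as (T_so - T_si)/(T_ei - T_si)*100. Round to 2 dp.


eff = (11.9-0.3)/(22.3-0.3)*100 = 52.73 %

52.73 %


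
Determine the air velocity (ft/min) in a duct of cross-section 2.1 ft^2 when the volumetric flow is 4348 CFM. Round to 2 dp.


V = 4348 / 2.1 = 2070.48 ft/min

2070.48 ft/min


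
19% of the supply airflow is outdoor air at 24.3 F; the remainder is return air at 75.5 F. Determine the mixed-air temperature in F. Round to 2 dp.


T_mix = 0.19*24.3 + 0.81*75.5 = 65.77 F

65.77 F


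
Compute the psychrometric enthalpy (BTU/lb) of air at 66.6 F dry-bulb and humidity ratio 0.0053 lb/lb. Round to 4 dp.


h = 0.24*66.6 + 0.0053*(1061+0.444*66.6) = 21.7640 BTU/lb

21.7640 BTU/lb


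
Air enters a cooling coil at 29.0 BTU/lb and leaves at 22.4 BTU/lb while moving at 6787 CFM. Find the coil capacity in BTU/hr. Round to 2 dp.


Q = 4.5 * 6787 * (29.0 - 22.4) = 201573.90 BTU/hr

201573.90 BTU/hr


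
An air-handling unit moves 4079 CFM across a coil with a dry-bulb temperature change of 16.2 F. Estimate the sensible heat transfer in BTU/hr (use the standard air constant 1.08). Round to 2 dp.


Q = 1.08 * 4079 * 16.2 = 71366.18 BTU/hr

71366.18 BTU/hr


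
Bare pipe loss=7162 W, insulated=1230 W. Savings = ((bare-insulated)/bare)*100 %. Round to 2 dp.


Savings = ((7162-1230)/7162)*100 = 82.83 %

82.83 %


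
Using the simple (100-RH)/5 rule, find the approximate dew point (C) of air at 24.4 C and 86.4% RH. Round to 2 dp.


Td = 24.4 - (100-86.4)/5 = 21.68 C

21.68 C


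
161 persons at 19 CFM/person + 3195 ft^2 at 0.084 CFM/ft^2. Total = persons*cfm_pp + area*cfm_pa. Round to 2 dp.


Total = 161*19 + 3195*0.084 = 3327.38 CFM

3327.38 CFM


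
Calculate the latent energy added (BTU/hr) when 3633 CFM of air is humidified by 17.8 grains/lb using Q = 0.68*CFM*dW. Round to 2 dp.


Q = 0.68 * 3633 * 17.8 = 43973.83 BTU/hr

43973.83 BTU/hr


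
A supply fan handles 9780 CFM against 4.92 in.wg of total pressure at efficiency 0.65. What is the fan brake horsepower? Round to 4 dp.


BHP = 9780 * 4.92 / (6356 * 0.65) = 11.6468 hp

11.6468 hp


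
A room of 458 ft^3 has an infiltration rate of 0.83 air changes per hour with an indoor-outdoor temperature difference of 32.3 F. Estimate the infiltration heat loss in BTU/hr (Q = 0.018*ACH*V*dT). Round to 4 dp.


Q = 0.018 * 0.83 * 458 * 32.3 = 221.0134 BTU/hr

221.0134 BTU/hr


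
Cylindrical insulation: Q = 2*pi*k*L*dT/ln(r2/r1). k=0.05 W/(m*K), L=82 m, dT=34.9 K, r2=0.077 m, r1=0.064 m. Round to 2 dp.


Q = 2*pi*0.05*82*34.9/ln(0.077/0.064) = 4861.83 W

4861.83 W


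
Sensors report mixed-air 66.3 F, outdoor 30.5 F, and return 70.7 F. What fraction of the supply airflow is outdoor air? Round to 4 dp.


frac = (66.3 - 70.7) / (30.5 - 70.7) = 0.1095

0.1095


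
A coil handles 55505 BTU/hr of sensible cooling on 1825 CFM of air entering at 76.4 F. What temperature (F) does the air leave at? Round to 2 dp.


dT = 55505/(1.08*1825) = 28.1608
T_leave = 76.4 - 28.1608 = 48.24 F

48.24 F


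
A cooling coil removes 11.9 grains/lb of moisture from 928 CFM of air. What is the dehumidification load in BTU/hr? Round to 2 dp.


Q = 0.68 * 928 * 11.9 = 7509.38 BTU/hr

7509.38 BTU/hr


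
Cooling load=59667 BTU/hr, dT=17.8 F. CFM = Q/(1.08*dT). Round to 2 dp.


CFM = 59667 / (1.08 * 17.8) = 3103.78

3103.78 CFM


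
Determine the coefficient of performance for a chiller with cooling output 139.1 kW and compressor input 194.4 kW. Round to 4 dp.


COP = 139.1 / 194.4 = 0.7155

0.7155


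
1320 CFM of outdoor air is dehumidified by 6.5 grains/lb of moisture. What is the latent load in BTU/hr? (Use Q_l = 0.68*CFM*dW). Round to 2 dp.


Q = 0.68 * 1320 * 6.5 = 5834.40 BTU/hr

5834.40 BTU/hr


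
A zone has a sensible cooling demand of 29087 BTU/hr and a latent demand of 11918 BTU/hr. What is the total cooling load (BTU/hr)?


Qt = 29087 + 11918 = 41005 BTU/hr

41005 BTU/hr


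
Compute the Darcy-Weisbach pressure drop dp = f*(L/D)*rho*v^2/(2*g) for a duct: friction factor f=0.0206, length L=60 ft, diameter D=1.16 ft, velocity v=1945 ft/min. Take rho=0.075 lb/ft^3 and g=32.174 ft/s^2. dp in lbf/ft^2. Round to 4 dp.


v_fps = 1945/60 = 32.4167 ft/s
dp = 0.0206*(60/1.16)*0.075*32.4167^2/(2*32.174) = 1.3050 lbf/ft^2

1.3050 lbf/ft^2


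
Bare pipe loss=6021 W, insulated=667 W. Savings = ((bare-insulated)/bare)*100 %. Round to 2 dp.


Savings = ((6021-667)/6021)*100 = 88.92 %

88.92 %


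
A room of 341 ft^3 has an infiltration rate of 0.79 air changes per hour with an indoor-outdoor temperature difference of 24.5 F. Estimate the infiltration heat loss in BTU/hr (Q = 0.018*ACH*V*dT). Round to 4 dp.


Q = 0.018 * 0.79 * 341 * 24.5 = 118.8010 BTU/hr

118.8010 BTU/hr


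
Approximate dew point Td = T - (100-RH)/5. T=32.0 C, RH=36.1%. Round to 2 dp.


Td = 32.0 - (100-36.1)/5 = 19.22 C

19.22 C


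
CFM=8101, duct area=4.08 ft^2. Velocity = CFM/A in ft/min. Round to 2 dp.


V = 8101 / 4.08 = 1985.54 ft/min

1985.54 ft/min


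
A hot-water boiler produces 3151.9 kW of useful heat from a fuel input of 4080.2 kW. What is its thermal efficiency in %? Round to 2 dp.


eta = (3151.9/4080.2)*100 = 77.25 %

77.25 %


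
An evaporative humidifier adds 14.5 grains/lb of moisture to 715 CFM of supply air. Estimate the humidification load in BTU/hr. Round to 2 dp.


Q = 0.68 * 715 * 14.5 = 7049.90 BTU/hr

7049.90 BTU/hr


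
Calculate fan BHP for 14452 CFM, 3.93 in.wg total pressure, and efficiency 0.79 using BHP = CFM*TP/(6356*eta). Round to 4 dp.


BHP = 14452 * 3.93 / (6356 * 0.79) = 11.3112 hp

11.3112 hp


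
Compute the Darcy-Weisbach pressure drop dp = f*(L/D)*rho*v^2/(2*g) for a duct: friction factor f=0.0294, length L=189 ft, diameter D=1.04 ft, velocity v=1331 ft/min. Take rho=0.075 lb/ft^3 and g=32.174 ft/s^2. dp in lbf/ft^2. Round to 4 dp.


v_fps = 1331/60 = 22.1833 ft/s
dp = 0.0294*(189/1.04)*0.075*22.1833^2/(2*32.174) = 3.0645 lbf/ft^2

3.0645 lbf/ft^2


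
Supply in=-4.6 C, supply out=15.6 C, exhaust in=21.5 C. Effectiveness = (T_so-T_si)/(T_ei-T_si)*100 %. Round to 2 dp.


eff = (15.6-(-4.6))/(21.5-(-4.6))*100 = 77.39 %

77.39 %


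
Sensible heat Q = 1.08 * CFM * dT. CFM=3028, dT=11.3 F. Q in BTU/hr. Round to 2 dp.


Q = 1.08 * 3028 * 11.3 = 36953.71 BTU/hr

36953.71 BTU/hr


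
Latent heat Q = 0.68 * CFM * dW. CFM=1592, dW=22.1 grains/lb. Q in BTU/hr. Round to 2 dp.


Q = 0.68 * 1592 * 22.1 = 23924.58 BTU/hr

23924.58 BTU/hr


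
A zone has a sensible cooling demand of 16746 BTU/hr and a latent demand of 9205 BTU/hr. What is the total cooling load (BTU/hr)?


Qt = 16746 + 9205 = 25951 BTU/hr

25951 BTU/hr


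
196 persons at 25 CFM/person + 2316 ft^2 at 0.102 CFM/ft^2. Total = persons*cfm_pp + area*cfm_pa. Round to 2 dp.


Total = 196*25 + 2316*0.102 = 5136.23 CFM

5136.23 CFM


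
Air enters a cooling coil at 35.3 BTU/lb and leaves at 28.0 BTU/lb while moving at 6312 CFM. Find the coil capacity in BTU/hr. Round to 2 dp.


Q = 4.5 * 6312 * (35.3 - 28.0) = 207349.20 BTU/hr

207349.20 BTU/hr


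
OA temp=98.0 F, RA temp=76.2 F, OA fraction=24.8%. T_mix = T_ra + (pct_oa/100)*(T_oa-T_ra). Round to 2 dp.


T_mix = 76.2 + (24.8/100)*(98.0-76.2) = 81.61 F

81.61 F


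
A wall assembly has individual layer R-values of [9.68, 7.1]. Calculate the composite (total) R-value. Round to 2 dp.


R_total = 9.68 + 7.1 = 16.78

16.78


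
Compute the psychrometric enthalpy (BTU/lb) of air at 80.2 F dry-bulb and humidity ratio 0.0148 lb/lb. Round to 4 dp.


h = 0.24*80.2 + 0.0148*(1061+0.444*80.2) = 35.4778 BTU/lb

35.4778 BTU/lb


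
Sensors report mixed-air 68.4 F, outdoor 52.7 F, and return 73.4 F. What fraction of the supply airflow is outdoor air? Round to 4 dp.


frac = (68.4 - 73.4) / (52.7 - 73.4) = 0.2415

0.2415


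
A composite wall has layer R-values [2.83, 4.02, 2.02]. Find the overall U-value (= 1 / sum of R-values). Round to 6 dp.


R_total = 2.83 + 4.02 + 2.02 = 8.87
U = 1/8.87 = 0.112740

0.112740


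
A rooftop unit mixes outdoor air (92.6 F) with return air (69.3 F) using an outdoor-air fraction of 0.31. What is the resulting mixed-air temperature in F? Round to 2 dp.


T_mix = 0.31*92.6 + 0.69*69.3 = 76.52 F

76.52 F


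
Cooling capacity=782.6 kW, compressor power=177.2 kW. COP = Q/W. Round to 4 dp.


COP = 782.6 / 177.2 = 4.4165

4.4165


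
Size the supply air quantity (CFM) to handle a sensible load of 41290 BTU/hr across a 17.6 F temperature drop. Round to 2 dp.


CFM = 41290 / (1.08 * 17.6) = 2172.24

2172.24 CFM


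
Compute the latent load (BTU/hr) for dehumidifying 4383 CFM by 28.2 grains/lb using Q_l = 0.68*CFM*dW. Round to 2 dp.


Q = 0.68 * 4383 * 28.2 = 84048.41 BTU/hr

84048.41 BTU/hr


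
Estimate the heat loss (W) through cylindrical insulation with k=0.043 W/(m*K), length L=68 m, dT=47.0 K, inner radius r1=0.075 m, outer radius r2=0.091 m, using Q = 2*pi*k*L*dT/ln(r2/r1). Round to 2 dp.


Q = 2*pi*0.043*68*47.0/ln(0.091/0.075) = 4465.43 W

4465.43 W


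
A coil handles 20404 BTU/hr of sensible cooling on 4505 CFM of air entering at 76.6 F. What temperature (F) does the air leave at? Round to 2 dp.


dT = 20404/(1.08*4505) = 4.1937
T_leave = 76.6 - 4.1937 = 72.41 F

72.41 F


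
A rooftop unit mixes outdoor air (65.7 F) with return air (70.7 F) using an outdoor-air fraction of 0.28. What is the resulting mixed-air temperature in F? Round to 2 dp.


T_mix = 0.28*65.7 + 0.72*70.7 = 69.30 F

69.30 F


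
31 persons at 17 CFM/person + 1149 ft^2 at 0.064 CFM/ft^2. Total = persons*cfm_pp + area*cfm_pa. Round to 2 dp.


Total = 31*17 + 1149*0.064 = 600.54 CFM

600.54 CFM


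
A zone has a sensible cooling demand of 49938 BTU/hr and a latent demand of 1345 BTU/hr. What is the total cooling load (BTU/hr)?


Qt = 49938 + 1345 = 51283 BTU/hr

51283 BTU/hr


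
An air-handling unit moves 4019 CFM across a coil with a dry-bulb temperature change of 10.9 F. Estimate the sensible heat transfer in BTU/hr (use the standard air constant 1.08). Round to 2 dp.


Q = 1.08 * 4019 * 10.9 = 47311.67 BTU/hr

47311.67 BTU/hr


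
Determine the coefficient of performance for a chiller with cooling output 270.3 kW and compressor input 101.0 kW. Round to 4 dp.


COP = 270.3 / 101.0 = 2.6762

2.6762


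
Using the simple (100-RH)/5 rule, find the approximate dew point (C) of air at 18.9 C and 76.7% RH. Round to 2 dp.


Td = 18.9 - (100-76.7)/5 = 14.24 C

14.24 C


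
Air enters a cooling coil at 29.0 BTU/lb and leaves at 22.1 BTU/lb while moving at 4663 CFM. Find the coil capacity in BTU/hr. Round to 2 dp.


Q = 4.5 * 4663 * (29.0 - 22.1) = 144786.15 BTU/hr

144786.15 BTU/hr


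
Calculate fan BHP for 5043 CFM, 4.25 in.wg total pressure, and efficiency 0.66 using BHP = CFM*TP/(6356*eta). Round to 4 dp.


BHP = 5043 * 4.25 / (6356 * 0.66) = 5.1092 hp

5.1092 hp


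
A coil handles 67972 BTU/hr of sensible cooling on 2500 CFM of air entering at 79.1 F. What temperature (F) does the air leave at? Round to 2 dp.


dT = 67972/(1.08*2500) = 25.1748
T_leave = 79.1 - 25.1748 = 53.93 F

53.93 F


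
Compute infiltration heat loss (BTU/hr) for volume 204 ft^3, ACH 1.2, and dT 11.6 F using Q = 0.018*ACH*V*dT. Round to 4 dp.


Q = 0.018 * 1.2 * 204 * 11.6 = 51.1142 BTU/hr

51.1142 BTU/hr


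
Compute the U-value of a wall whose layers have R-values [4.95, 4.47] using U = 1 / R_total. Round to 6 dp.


R_total = 4.95 + 4.47 = 9.42
U = 1/9.42 = 0.106157

0.106157


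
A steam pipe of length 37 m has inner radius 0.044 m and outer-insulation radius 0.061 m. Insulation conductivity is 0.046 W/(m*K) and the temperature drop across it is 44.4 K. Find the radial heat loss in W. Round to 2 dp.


Q = 2*pi*0.046*37*44.4/ln(0.061/0.044) = 1453.43 W

1453.43 W


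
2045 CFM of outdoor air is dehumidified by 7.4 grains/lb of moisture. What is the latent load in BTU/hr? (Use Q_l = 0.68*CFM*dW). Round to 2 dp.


Q = 0.68 * 2045 * 7.4 = 10290.44 BTU/hr

10290.44 BTU/hr


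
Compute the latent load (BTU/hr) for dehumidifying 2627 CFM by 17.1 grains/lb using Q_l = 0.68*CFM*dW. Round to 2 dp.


Q = 0.68 * 2627 * 17.1 = 30546.76 BTU/hr

30546.76 BTU/hr


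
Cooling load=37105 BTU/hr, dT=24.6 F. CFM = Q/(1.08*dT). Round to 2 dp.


CFM = 37105 / (1.08 * 24.6) = 1396.60

1396.60 CFM


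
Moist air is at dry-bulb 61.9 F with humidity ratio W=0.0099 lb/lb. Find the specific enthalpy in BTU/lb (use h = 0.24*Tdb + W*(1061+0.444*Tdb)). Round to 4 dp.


h = 0.24*61.9 + 0.0099*(1061+0.444*61.9) = 25.6320 BTU/lb

25.6320 BTU/lb


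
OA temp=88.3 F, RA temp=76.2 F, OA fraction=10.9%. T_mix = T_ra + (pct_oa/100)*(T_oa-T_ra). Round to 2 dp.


T_mix = 76.2 + (10.9/100)*(88.3-76.2) = 77.52 F

77.52 F


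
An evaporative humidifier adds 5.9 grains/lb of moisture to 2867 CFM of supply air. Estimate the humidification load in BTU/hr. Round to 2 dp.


Q = 0.68 * 2867 * 5.9 = 11502.40 BTU/hr

11502.40 BTU/hr


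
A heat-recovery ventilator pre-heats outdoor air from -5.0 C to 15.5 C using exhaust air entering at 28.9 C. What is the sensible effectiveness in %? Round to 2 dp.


eff = (15.5-(-5.0))/(28.9-(-5.0))*100 = 60.47 %

60.47 %


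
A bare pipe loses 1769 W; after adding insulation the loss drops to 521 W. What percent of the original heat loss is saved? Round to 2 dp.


Savings = ((1769-521)/1769)*100 = 70.55 %

70.55 %


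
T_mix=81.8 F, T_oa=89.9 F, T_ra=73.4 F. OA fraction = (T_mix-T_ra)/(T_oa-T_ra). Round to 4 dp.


frac = (81.8 - 73.4) / (89.9 - 73.4) = 0.5091

0.5091


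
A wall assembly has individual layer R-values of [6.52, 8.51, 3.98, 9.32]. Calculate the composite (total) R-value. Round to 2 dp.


R_total = 6.52 + 8.51 + 3.98 + 9.32 = 28.33

28.33


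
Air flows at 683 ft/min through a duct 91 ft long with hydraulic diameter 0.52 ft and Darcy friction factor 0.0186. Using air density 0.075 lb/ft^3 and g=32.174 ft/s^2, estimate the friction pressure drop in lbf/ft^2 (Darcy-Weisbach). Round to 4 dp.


v_fps = 683/60 = 11.3833 ft/s
dp = 0.0186*(91/0.52)*0.075*11.3833^2/(2*32.174) = 0.4916 lbf/ft^2

0.4916 lbf/ft^2


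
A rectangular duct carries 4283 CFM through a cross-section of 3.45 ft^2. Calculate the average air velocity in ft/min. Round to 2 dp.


V = 4283 / 3.45 = 1241.45 ft/min

1241.45 ft/min


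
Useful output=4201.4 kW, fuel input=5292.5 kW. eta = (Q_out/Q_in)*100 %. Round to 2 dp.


eta = (4201.4/5292.5)*100 = 79.38 %

79.38 %


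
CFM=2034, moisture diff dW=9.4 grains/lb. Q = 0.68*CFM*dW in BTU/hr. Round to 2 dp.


Q = 0.68 * 2034 * 9.4 = 13001.33 BTU/hr

13001.33 BTU/hr


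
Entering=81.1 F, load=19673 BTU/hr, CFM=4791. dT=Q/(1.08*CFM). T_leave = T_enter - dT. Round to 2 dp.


dT = 19673/(1.08*4791) = 3.8021
T_leave = 81.1 - 3.8021 = 77.30 F

77.30 F
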